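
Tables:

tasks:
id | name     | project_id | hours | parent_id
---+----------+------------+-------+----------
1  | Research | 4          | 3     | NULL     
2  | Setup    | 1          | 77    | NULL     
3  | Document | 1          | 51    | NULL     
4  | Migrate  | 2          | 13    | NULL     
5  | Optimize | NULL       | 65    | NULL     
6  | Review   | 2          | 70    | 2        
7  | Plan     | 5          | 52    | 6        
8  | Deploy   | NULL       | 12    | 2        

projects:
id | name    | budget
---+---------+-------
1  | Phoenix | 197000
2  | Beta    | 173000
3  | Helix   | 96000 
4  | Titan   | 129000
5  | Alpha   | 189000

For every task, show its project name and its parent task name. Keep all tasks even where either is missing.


Two LEFT JOINs from the same base table tasks: one to projects via project_id, one to tasks itself via parent_id. Both are LEFT so every task is preserved.
Match against projects:
  - task 1 (Research): project_id=4 -> matches Titan
  - task 2 (Setup): project_id=1 -> matches Phoenix
  - task 3 (Document): project_id=1 -> matches Phoenix
  - task 4 (Migrate): project_id=2 -> matches Beta
  - task 5 (Optimize): project_id=NULL, no match -> kept with NULL
  - task 6 (Review): project_id=2 -> matches Beta
  - task 7 (Plan): project_id=5 -> matches Alpha
  - task 8 (Deploy): project_id=NULL, no match -> kept with NULL
Match against tasks (self):
  - task 1 (Research): parent_id=NULL -> NULL
  - task 2 (Setup): parent_id=NULL -> NULL
  - task 3 (Document): parent_id=NULL -> NULL
  - task 4 (Migrate): parent_id=NULL -> NULL
  - task 5 (Optimize): parent_id=NULL -> NULL
  - task 6 (Review): parent_id=2 -> Setup
  - task 7 (Plan): parent_id=6 -> Review
  - task 8 (Deploy): parent_id=2 -> Setup

SQL:
SELECT a.name, b.name AS project, c.name AS parent
FROM tasks a
LEFT JOIN projects b ON a.project_id = b.id
LEFT JOIN tasks c ON a.parent_id = c.id

Result:
name     | project | parent
---------+---------+-------
Research | Titan   | NULL  
Setup    | Phoenix | NULL  
Document | Phoenix | NULL  
Migrate  | Beta    | NULL  
Optimize | NULL    | NULL  
Review   | Beta    | Setup 
Plan     | Alpha   | Review
Deploy   | NULL    | Setup 


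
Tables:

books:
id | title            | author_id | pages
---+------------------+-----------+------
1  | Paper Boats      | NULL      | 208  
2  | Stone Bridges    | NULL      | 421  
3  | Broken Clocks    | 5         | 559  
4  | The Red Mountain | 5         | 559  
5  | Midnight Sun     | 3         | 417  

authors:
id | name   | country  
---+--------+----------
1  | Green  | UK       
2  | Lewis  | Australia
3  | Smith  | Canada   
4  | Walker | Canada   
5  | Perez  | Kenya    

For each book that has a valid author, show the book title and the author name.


INNER JOIN keeps only books rows whose author_id matches an id in authors. Walk through each book:
  - book 1 (Paper Boats): author_id=NULL, no match -> dropped
  - book 2 (Stone Bridges): author_id=NULL, no match -> dropped
  - book 3 (Broken Clocks): author_id=5 -> matches Perez
  - book 4 (The Red Mountain): author_id=5 -> matches Perez
  - book 5 (Midnight Sun): author_id=3 -> matches Smith
So 2 of 5 rows are dropped.

SQL:
SELECT a.title, b.name AS author
FROM books a
INNER JOIN authors b ON a.author_id = b.id

Result:
title            | author
-----------------+-------
Broken Clocks    | Perez 
The Red Mountain | Perez 
Midnight Sun     | Smith 


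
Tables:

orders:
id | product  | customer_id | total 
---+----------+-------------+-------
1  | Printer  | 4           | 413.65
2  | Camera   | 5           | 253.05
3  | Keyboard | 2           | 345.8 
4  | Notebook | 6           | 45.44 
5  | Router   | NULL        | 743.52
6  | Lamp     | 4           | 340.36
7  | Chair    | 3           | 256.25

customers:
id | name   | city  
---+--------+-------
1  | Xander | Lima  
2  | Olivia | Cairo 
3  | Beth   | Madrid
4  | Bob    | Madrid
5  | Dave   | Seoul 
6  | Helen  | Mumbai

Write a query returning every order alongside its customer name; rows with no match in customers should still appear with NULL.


LEFT JOIN keeps every row from orders (the left table); where customer_id has no match in customers, the customer columns become NULL. Walk through each order:
  - order 1 (Printer): customer_id=4 -> matches Bob
  - order 2 (Camera): customer_id=5 -> matches Dave
  - order 3 (Keyboard): customer_id=2 -> matches Olivia
  - order 4 (Notebook): customer_id=6 -> matches Helen
  - order 5 (Router): customer_id=NULL, no match -> kept with NULL
  - order 6 (Lamp): customer_id=4 -> matches Bob
  - order 7 (Chair): customer_id=3 -> matches Beth
All 7 rows appear; 1 has NULL customer.

SQL:
SELECT a.product, b.name AS customer
FROM orders a
LEFT JOIN customers b ON a.customer_id = b.id

Result:
product  | customer
---------+---------
Printer  | Bob     
Camera   | Dave    
Keyboard | Olivia  
Notebook | Helen   
Router   | NULL    
Lamp     | Bob     
Chair    | Beth    


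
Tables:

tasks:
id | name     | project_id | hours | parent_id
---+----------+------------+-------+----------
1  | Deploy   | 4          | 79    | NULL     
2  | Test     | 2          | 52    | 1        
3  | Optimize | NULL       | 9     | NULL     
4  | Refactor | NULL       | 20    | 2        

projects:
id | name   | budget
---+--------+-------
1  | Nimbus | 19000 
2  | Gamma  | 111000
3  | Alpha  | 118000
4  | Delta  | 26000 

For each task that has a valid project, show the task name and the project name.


INNER JOIN keeps only tasks rows whose project_id matches an id in projects. Walk through each task:
  - task 1 (Deploy): project_id=4 -> matches Delta
  - task 2 (Test): project_id=2 -> matches Gamma
  - task 3 (Optimize): project_id=NULL, no match -> dropped
  - task 4 (Refactor): project_id=NULL, no match -> dropped
So 2 of 4 rows are dropped.

SQL:
SELECT a.name, b.name AS project
FROM tasks a
INNER JOIN projects b ON a.project_id = b.id

Result:
name   | project
-------+--------
Deploy | Delta  
Test   | Gamma  


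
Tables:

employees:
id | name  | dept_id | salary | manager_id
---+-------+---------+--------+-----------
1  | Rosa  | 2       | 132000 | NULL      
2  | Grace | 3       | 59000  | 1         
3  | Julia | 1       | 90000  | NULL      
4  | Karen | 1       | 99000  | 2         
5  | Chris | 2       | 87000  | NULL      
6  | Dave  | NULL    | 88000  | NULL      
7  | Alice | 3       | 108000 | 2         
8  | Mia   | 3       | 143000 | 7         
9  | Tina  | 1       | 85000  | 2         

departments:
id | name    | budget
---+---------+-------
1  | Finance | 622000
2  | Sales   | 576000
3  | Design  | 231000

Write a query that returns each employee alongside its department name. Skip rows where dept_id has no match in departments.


INNER JOIN keeps only employees rows whose dept_id matches an id in departments. Walk through each employee:
  - employee 1 (Rosa): dept_id=2 -> matches Sales
  - employee 2 (Grace): dept_id=3 -> matches Design
  - employee 3 (Julia): dept_id=1 -> matches Finance
  - employee 4 (Karen): dept_id=1 -> matches Finance
  - employee 5 (Chris): dept_id=2 -> matches Sales
  - employee 6 (Dave): dept_id=NULL, no match -> dropped
  - employee 7 (Alice): dept_id=3 -> matches Design
  - employee 8 (Mia): dept_id=3 -> matches Design
  - employee 9 (Tina): dept_id=1 -> matches Finance
So 1 of 9 rows is dropped.

SQL:
SELECT a.name, b.name AS department
FROM employees a
INNER JOIN departments b ON a.dept_id = b.id

Result:
name  | department
------+-----------
Rosa  | Sales     
Grace | Design    
Julia | Finance   
Karen | Finance   
Chris | Sales     
Alice | Design    
Mia   | Design    
Tina  | Finance   


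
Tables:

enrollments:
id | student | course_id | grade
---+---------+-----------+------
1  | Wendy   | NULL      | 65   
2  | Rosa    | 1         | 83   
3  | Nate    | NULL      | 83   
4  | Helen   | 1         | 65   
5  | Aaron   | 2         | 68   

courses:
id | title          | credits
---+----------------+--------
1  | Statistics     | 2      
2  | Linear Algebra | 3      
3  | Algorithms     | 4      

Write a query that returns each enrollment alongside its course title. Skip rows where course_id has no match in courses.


INNER JOIN keeps only enrollments rows whose course_id matches an id in courses. Walk through each enrollment:
  - enrollment 1 (Wendy): course_id=NULL, no match -> dropped
  - enrollment 2 (Rosa): course_id=1 -> matches Statistics
  - enrollment 3 (Nate): course_id=NULL, no match -> dropped
  - enrollment 4 (Helen): course_id=1 -> matches Statistics
  - enrollment 5 (Aaron): course_id=2 -> matches Linear Algebra
So 2 of 5 rows are dropped.

SQL:
SELECT a.student, b.title AS course
FROM enrollments a
INNER JOIN courses b ON a.course_id = b.id

Result:
student | course        
--------+---------------
Rosa    | Statistics    
Helen   | Statistics    
Aaron   | Linear Algebra


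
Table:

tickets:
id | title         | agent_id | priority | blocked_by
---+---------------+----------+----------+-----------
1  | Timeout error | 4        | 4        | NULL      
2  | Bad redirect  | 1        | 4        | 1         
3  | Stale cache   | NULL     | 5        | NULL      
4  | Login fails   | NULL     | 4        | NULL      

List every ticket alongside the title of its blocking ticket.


This is a self-join: tickets is joined to a second copy of itself, matching each row's blocked_by to another row's id. Use LEFT JOIN so rows with blocked_by=NULL are kept.
  - ticket 1 (Timeout error): blocked_by=NULL -> NULL
  - ticket 2 (Bad redirect): blocked_by=1 -> Timeout error
  - ticket 3 (Stale cache): blocked_by=NULL -> NULL
  - ticket 4 (Login fails): blocked_by=NULL -> NULL

SQL:
SELECT a.title AS item, b.title AS blocked_by
FROM tickets a
LEFT JOIN tickets b ON a.blocked_by = b.id

Result:
item          | blocked_by   
--------------+--------------
Timeout error | NULL         
Bad redirect  | Timeout error
Stale cache   | NULL         
Login fails   | NULL         


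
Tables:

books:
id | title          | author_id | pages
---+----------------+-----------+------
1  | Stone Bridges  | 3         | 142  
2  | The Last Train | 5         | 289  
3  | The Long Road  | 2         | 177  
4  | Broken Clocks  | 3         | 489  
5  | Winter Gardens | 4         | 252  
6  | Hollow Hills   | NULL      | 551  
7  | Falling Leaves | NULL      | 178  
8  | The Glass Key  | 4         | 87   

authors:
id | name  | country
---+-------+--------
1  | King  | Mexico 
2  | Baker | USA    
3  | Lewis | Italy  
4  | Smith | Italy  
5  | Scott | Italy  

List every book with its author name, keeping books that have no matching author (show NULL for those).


LEFT JOIN keeps every row from books (the left table); where author_id has no match in authors, the author columns become NULL. Walk through each book:
  - book 1 (Stone Bridges): author_id=3 -> matches Lewis
  - book 2 (The Last Train): author_id=5 -> matches Scott
  - book 3 (The Long Road): author_id=2 -> matches Baker
  - book 4 (Broken Clocks): author_id=3 -> matches Lewis
  - book 5 (Winter Gardens): author_id=4 -> matches Smith
  - book 6 (Hollow Hills): author_id=NULL, no match -> kept with NULL
  - book 7 (Falling Leaves): author_id=NULL, no match -> kept with NULL
  - book 8 (The Glass Key): author_id=4 -> matches Smith
All 8 rows appear; 2 have NULL author.

SQL:
SELECT a.title, b.name AS author
FROM books a
LEFT JOIN authors b ON a.author_id = b.id

Result:
title          | author
---------------+-------
Stone Bridges  | Lewis 
The Last Train | Scott 
The Long Road  | Baker 
Broken Clocks  | Lewis 
Winter Gardens | Smith 
Hollow Hills   | NULL  
Falling Leaves | NULL  
The Glass Key  | Smith 


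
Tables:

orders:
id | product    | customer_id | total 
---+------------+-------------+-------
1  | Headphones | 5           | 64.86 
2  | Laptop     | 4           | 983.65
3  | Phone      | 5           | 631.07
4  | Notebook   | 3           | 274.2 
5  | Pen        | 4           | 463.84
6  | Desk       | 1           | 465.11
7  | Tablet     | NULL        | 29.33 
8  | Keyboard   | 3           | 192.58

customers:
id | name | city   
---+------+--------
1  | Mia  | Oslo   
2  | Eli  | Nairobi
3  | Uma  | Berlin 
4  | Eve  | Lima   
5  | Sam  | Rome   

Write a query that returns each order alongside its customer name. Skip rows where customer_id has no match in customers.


INNER JOIN keeps only orders rows whose customer_id matches an id in customers. Walk through each order:
  - order 1 (Headphones): customer_id=5 -> matches Sam
  - order 2 (Laptop): customer_id=4 -> matches Eve
  - order 3 (Phone): customer_id=5 -> matches Sam
  - order 4 (Notebook): customer_id=3 -> matches Uma
  - order 5 (Pen): customer_id=4 -> matches Eve
  - order 6 (Desk): customer_id=1 -> matches Mia
  - order 7 (Tablet): customer_id=NULL, no match -> dropped
  - order 8 (Keyboard): customer_id=3 -> matches Uma
So 1 of 8 rows is dropped.

SQL:
SELECT a.product, b.name AS customer
FROM orders a
INNER JOIN customers b ON a.customer_id = b.id

Result:
product    | customer
-----------+---------
Headphones | Sam     
Laptop     | Eve     
Phone      | Sam     
Notebook   | Uma     
Pen        | Eve     
Desk       | Mia     
Keyboard   | Uma     


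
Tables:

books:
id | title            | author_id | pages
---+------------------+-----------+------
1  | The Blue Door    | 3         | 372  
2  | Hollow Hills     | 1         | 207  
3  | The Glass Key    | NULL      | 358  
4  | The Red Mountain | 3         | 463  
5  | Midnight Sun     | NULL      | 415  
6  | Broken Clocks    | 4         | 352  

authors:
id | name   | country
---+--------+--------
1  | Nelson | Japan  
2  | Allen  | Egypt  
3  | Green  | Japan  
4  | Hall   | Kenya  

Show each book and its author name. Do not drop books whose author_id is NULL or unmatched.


LEFT JOIN keeps every row from books (the left table); where author_id has no match in authors, the author columns become NULL. Walk through each book:
  - book 1 (The Blue Door): author_id=3 -> matches Green
  - book 2 (Hollow Hills): author_id=1 -> matches Nelson
  - book 3 (The Glass Key): author_id=NULL, no match -> kept with NULL
  - book 4 (The Red Mountain): author_id=3 -> matches Green
  - book 5 (Midnight Sun): author_id=NULL, no match -> kept with NULL
  - book 6 (Broken Clocks): author_id=4 -> matches Hall
All 6 rows appear; 2 have NULL author.

SQL:
SELECT a.title, b.name AS author
FROM books a
LEFT JOIN authors b ON a.author_id = b.id

Result:
title            | author
-----------------+-------
The Blue Door    | Green 
Hollow Hills     | Nelson
The Glass Key    | NULL  
The Red Mountain | Green 
Midnight Sun     | NULL  
Broken Clocks    | Hall  


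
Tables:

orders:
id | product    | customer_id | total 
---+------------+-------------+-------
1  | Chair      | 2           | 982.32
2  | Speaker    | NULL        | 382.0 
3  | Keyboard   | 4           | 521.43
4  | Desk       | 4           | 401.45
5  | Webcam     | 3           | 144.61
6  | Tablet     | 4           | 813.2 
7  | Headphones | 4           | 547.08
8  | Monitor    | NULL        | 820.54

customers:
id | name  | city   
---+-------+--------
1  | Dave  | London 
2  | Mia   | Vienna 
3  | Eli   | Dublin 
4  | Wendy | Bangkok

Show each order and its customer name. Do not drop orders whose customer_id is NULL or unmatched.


LEFT JOIN keeps every row from orders (the left table); where customer_id has no match in customers, the customer columns become NULL. Walk through each order:
  - order 1 (Chair): customer_id=2 -> matches Mia
  - order 2 (Speaker): customer_id=NULL, no match -> kept with NULL
  - order 3 (Keyboard): customer_id=4 -> matches Wendy
  - order 4 (Desk): customer_id=4 -> matches Wendy
  - order 5 (Webcam): customer_id=3 -> matches Eli
  - order 6 (Tablet): customer_id=4 -> matches Wendy
  - order 7 (Headphones): customer_id=4 -> matches Wendy
  - order 8 (Monitor): customer_id=NULL, no match -> kept with NULL
All 8 rows appear; 2 have NULL customer.

SQL:
SELECT a.product, b.name AS customer
FROM orders a
LEFT JOIN customers b ON a.customer_id = b.id

Result:
product    | customer
-----------+---------
Chair      | Mia     
Speaker    | NULL    
Keyboard   | Wendy   
Desk       | Wendy   
Webcam     | Eli     
Tablet     | Wendy   
Headphones | Wendy   
Monitor    | NULL    


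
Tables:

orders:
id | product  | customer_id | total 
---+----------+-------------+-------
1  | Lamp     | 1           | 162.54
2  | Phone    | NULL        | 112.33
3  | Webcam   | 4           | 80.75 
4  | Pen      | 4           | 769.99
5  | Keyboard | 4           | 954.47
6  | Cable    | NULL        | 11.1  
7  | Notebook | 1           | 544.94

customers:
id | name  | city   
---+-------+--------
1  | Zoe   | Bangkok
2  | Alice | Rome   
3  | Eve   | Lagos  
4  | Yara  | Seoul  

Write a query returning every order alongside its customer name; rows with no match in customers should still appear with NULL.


LEFT JOIN keeps every row from orders (the left table); where customer_id has no match in customers, the customer columns become NULL. Walk through each order:
  - order 1 (Lamp): customer_id=1 -> matches Zoe
  - order 2 (Phone): customer_id=NULL, no match -> kept with NULL
  - order 3 (Webcam): customer_id=4 -> matches Yara
  - order 4 (Pen): customer_id=4 -> matches Yara
  - order 5 (Keyboard): customer_id=4 -> matches Yara
  - order 6 (Cable): customer_id=NULL, no match -> kept with NULL
  - order 7 (Notebook): customer_id=1 -> matches Zoe
All 7 rows appear; 2 have NULL customer.

SQL:
SELECT a.product, b.name AS customer
FROM orders a
LEFT JOIN customers b ON a.customer_id = b.id

Result:
product  | customer
---------+---------
Lamp     | Zoe     
Phone    | NULL    
Webcam   | Yara    
Pen      | Yara    
Keyboard | Yara    
Cable    | NULL    
Notebook | Zoe     


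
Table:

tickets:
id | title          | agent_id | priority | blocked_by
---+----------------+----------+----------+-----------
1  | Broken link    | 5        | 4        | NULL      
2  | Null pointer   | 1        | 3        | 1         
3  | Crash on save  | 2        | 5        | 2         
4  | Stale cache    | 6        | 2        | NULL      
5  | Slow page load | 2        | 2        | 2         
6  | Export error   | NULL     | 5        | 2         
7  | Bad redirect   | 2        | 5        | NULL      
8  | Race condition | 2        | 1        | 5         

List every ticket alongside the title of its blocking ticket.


This is a self-join: tickets is joined to a second copy of itself, matching each row's blocked_by to another row's id. Use LEFT JOIN so rows with blocked_by=NULL are kept.
  - ticket 1 (Broken link): blocked_by=NULL -> NULL
  - ticket 2 (Null pointer): blocked_by=1 -> Broken link
  - ticket 3 (Crash on save): blocked_by=2 -> Null pointer
  - ticket 4 (Stale cache): blocked_by=NULL -> NULL
  - ticket 5 (Slow page load): blocked_by=2 -> Null pointer
  - ticket 6 (Export error): blocked_by=2 -> Null pointer
  - ticket 7 (Bad redirect): blocked_by=NULL -> NULL
  - ticket 8 (Race condition): blocked_by=5 -> Slow page load

SQL:
SELECT a.title AS item, b.title AS blocked_by
FROM tickets a
LEFT JOIN tickets b ON a.blocked_by = b.id

Result:
item           | blocked_by    
---------------+---------------
Broken link    | NULL          
Null pointer   | Broken link   
Crash on save  | Null pointer  
Stale cache    | NULL          
Slow page load | Null pointer  
Export error   | Null pointer  
Bad redirect   | NULL          
Race condition | Slow page load


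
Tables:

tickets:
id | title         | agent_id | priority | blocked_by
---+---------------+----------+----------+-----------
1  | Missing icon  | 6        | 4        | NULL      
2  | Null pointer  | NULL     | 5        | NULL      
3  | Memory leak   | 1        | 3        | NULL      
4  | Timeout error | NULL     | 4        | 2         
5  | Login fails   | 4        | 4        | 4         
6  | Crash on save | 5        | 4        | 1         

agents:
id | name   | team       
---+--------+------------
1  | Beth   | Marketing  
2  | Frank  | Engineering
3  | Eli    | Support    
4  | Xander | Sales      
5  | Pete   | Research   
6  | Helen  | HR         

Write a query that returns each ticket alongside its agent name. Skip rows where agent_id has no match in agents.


INNER JOIN keeps only tickets rows whose agent_id matches an id in agents. Walk through each ticket:
  - ticket 1 (Missing icon): agent_id=6 -> matches Helen
  - ticket 2 (Null pointer): agent_id=NULL, no match -> dropped
  - ticket 3 (Memory leak): agent_id=1 -> matches Beth
  - ticket 4 (Timeout error): agent_id=NULL, no match -> dropped
  - ticket 5 (Login fails): agent_id=4 -> matches Xander
  - ticket 6 (Crash on save): agent_id=5 -> matches Pete
So 2 of 6 rows are dropped.

SQL:
SELECT a.title, b.name AS agent
FROM tickets a
INNER JOIN agents b ON a.agent_id = b.id

Result:
title         | agent 
--------------+-------
Missing icon  | Helen 
Memory leak   | Beth  
Login fails   | Xander
Crash on save | Pete  


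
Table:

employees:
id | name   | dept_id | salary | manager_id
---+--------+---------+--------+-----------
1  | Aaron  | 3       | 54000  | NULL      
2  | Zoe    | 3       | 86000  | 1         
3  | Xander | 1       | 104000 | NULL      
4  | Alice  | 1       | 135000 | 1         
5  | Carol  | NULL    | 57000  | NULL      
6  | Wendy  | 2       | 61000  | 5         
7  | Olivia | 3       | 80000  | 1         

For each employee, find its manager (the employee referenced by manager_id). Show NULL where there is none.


This is a self-join: employees is joined to a second copy of itself, matching each row's manager_id to another row's id. Use LEFT JOIN so rows with manager_id=NULL are kept.
  - employee 1 (Aaron): manager_id=NULL -> NULL
  - employee 2 (Zoe): manager_id=1 -> Aaron
  - employee 3 (Xander): manager_id=NULL -> NULL
  - employee 4 (Alice): manager_id=1 -> Aaron
  - employee 5 (Carol): manager_id=NULL -> NULL
  - employee 6 (Wendy): manager_id=5 -> Carol
  - employee 7 (Olivia): manager_id=1 -> Aaron

SQL:
SELECT a.name AS item, b.name AS manager
FROM employees a
LEFT JOIN employees b ON a.manager_id = b.id

Result:
item   | manager
-------+--------
Aaron  | NULL   
Zoe    | Aaron  
Xander | NULL   
Alice  | Aaron  
Carol  | NULL   
Wendy  | Carol  
Olivia | Aaron  


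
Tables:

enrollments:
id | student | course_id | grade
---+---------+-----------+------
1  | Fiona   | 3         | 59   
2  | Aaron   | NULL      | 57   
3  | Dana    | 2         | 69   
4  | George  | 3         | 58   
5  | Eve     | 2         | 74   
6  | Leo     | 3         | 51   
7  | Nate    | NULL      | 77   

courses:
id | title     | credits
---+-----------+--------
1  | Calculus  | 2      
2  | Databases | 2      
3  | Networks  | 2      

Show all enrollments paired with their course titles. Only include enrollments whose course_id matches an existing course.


INNER JOIN keeps only enrollments rows whose course_id matches an id in courses. Walk through each enrollment:
  - enrollment 1 (Fiona): course_id=3 -> matches Networks
  - enrollment 2 (Aaron): course_id=NULL, no match -> dropped
  - enrollment 3 (Dana): course_id=2 -> matches Databases
  - enrollment 4 (George): course_id=3 -> matches Networks
  - enrollment 5 (Eve): course_id=2 -> matches Databases
  - enrollment 6 (Leo): course_id=3 -> matches Networks
  - enrollment 7 (Nate): course_id=NULL, no match -> dropped
So 2 of 7 rows are dropped.

SQL:
SELECT a.student, b.title AS course
FROM enrollments a
INNER JOIN courses b ON a.course_id = b.id

Result:
student | course   
--------+----------
Fiona   | Networks 
Dana    | Databases
George  | Networks 
Eve     | Databases
Leo     | Networks 


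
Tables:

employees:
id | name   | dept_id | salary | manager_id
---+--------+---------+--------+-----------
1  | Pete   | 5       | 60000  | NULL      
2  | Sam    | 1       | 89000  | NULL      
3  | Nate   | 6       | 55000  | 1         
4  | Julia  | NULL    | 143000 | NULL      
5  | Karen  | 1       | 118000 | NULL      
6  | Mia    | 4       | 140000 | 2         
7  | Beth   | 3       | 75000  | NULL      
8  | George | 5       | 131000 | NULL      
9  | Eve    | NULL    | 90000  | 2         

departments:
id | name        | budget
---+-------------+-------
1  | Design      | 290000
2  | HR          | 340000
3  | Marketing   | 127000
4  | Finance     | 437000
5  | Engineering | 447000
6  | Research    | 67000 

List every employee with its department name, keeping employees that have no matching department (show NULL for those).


LEFT JOIN keeps every row from employees (the left table); where dept_id has no match in departments, the department columns become NULL. Walk through each employee:
  - employee 1 (Pete): dept_id=5 -> matches Engineering
  - employee 2 (Sam): dept_id=1 -> matches Design
  - employee 3 (Nate): dept_id=6 -> matches Research
  - employee 4 (Julia): dept_id=NULL, no match -> kept with NULL
  - employee 5 (Karen): dept_id=1 -> matches Design
  - employee 6 (Mia): dept_id=4 -> matches Finance
  - employee 7 (Beth): dept_id=3 -> matches Marketing
  - employee 8 (George): dept_id=5 -> matches Engineering
  - employee 9 (Eve): dept_id=NULL, no match -> kept with NULL
All 9 rows appear; 2 have NULL department.

SQL:
SELECT a.name, b.name AS department
FROM employees a
LEFT JOIN departments b ON a.dept_id = b.id

Result:
name   | department 
-------+------------
Pete   | Engineering
Sam    | Design     
Nate   | Research   
Julia  | NULL       
Karen  | Design     
Mia    | Finance    
Beth   | Marketing  
George | Engineering
Eve    | NULL       


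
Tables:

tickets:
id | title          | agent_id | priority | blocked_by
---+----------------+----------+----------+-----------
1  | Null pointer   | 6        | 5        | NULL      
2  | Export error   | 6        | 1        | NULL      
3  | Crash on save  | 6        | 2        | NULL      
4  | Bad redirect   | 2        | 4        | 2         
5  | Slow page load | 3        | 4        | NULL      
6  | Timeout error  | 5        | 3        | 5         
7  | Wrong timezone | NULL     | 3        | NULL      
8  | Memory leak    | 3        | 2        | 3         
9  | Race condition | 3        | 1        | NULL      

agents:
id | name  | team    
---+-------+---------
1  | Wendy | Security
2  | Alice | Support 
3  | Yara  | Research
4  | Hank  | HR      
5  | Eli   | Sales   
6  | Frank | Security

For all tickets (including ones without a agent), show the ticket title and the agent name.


LEFT JOIN keeps every row from tickets (the left table); where agent_id has no match in agents, the agent columns become NULL. Walk through each ticket:
  - ticket 1 (Null pointer): agent_id=6 -> matches Frank
  - ticket 2 (Export error): agent_id=6 -> matches Frank
  - ticket 3 (Crash on save): agent_id=6 -> matches Frank
  - ticket 4 (Bad redirect): agent_id=2 -> matches Alice
  - ticket 5 (Slow page load): agent_id=3 -> matches Yara
  - ticket 6 (Timeout error): agent_id=5 -> matches Eli
  - ticket 7 (Wrong timezone): agent_id=NULL, no match -> kept with NULL
  - ticket 8 (Memory leak): agent_id=3 -> matches Yara
  - ticket 9 (Race condition): agent_id=3 -> matches Yara
All 9 rows appear; 1 has NULL agent.

SQL:
SELECT a.title, b.name AS agent
FROM tickets a
LEFT JOIN agents b ON a.agent_id = b.id

Result:
title          | agent
---------------+------
Null pointer   | Frank
Export error   | Frank
Crash on save  | Frank
Bad redirect   | Alice
Slow page load | Yara 
Timeout error  | Eli  
Wrong timezone | NULL 
Memory leak    | Yara 
Race condition | Yara 


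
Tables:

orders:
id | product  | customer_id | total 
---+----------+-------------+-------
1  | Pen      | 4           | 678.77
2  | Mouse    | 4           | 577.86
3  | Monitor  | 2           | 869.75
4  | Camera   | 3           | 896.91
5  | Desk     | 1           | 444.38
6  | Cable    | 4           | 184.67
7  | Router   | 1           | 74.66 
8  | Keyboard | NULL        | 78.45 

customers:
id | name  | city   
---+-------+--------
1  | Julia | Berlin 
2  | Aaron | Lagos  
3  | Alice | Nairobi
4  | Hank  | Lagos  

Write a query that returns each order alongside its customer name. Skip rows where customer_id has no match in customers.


INNER JOIN keeps only orders rows whose customer_id matches an id in customers. Walk through each order:
  - order 1 (Pen): customer_id=4 -> matches Hank
  - order 2 (Mouse): customer_id=4 -> matches Hank
  - order 3 (Monitor): customer_id=2 -> matches Aaron
  - order 4 (Camera): customer_id=3 -> matches Alice
  - order 5 (Desk): customer_id=1 -> matches Julia
  - order 6 (Cable): customer_id=4 -> matches Hank
  - order 7 (Router): customer_id=1 -> matches Julia
  - order 8 (Keyboard): customer_id=NULL, no match -> dropped
So 1 of 8 rows is dropped.

SQL:
SELECT a.product, b.name AS customer
FROM orders a
INNER JOIN customers b ON a.customer_id = b.id

Result:
product | customer
--------+---------
Pen     | Hank    
Mouse   | Hank    
Monitor | Aaron   
Camera  | Alice   
Desk    | Julia   
Cable   | Hank    
Router  | Julia   


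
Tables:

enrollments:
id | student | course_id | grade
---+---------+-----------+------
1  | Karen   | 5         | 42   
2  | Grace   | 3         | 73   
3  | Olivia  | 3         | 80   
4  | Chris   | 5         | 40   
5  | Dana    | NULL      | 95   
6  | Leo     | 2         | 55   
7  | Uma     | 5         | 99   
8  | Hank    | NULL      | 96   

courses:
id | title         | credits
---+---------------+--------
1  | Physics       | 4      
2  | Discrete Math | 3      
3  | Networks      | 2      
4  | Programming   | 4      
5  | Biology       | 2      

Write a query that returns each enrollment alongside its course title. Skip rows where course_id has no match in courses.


INNER JOIN keeps only enrollments rows whose course_id matches an id in courses. Walk through each enrollment:
  - enrollment 1 (Karen): course_id=5 -> matches Biology
  - enrollment 2 (Grace): course_id=3 -> matches Networks
  - enrollment 3 (Olivia): course_id=3 -> matches Networks
  - enrollment 4 (Chris): course_id=5 -> matches Biology
  - enrollment 5 (Dana): course_id=NULL, no match -> dropped
  - enrollment 6 (Leo): course_id=2 -> matches Discrete Math
  - enrollment 7 (Uma): course_id=5 -> matches Biology
  - enrollment 8 (Hank): course_id=NULL, no match -> dropped
So 2 of 8 rows are dropped.

SQL:
SELECT a.student, b.title AS course
FROM enrollments a
INNER JOIN courses b ON a.course_id = b.id

Result:
student | course       
--------+--------------
Karen   | Biology      
Grace   | Networks     
Olivia  | Networks     
Chris   | Biology      
Leo     | Discrete Math
Uma     | Biology      


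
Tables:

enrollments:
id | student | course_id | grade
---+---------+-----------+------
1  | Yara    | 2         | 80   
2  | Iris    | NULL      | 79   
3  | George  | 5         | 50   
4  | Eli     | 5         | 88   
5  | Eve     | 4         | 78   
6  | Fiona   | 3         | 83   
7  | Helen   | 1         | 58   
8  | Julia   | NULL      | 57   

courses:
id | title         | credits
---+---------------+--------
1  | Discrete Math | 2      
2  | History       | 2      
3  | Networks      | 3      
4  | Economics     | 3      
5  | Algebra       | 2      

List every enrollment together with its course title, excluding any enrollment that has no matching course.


INNER JOIN keeps only enrollments rows whose course_id matches an id in courses. Walk through each enrollment:
  - enrollment 1 (Yara): course_id=2 -> matches History
  - enrollment 2 (Iris): course_id=NULL, no match -> dropped
  - enrollment 3 (George): course_id=5 -> matches Algebra
  - enrollment 4 (Eli): course_id=5 -> matches Algebra
  - enrollment 5 (Eve): course_id=4 -> matches Economics
  - enrollment 6 (Fiona): course_id=3 -> matches Networks
  - enrollment 7 (Helen): course_id=1 -> matches Discrete Math
  - enrollment 8 (Julia): course_id=NULL, no match -> dropped
So 2 of 8 rows are dropped.

SQL:
SELECT a.student, b.title AS course
FROM enrollments a
INNER JOIN courses b ON a.course_id = b.id

Result:
student | course       
--------+--------------
Yara    | History      
George  | Algebra      
Eli     | Algebra      
Eve     | Economics    
Fiona   | Networks     
Helen   | Discrete Math


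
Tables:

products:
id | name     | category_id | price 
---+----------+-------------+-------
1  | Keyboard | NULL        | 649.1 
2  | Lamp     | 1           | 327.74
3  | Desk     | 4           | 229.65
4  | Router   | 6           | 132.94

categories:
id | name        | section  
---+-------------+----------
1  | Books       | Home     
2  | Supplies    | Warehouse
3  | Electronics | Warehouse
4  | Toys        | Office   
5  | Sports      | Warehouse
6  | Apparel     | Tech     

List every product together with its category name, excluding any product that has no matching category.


INNER JOIN keeps only products rows whose category_id matches an id in categories. Walk through each product:
  - product 1 (Keyboard): category_id=NULL, no match -> dropped
  - product 2 (Lamp): category_id=1 -> matches Books
  - product 3 (Desk): category_id=4 -> matches Toys
  - product 4 (Router): category_id=6 -> matches Apparel
So 1 of 4 rows is dropped.

SQL:
SELECT a.name, b.name AS category
FROM products a
INNER JOIN categories b ON a.category_id = b.id

Result:
name   | category
-------+---------
Lamp   | Books   
Desk   | Toys    
Router | Apparel 


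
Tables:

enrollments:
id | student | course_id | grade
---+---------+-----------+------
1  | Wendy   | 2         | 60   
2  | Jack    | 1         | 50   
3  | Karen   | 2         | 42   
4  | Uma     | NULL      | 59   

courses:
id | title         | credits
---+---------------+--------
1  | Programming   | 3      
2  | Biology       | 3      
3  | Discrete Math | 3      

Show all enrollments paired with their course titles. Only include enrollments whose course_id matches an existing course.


INNER JOIN keeps only enrollments rows whose course_id matches an id in courses. Walk through each enrollment:
  - enrollment 1 (Wendy): course_id=2 -> matches Biology
  - enrollment 2 (Jack): course_id=1 -> matches Programming
  - enrollment 3 (Karen): course_id=2 -> matches Biology
  - enrollment 4 (Uma): course_id=NULL, no match -> dropped
So 1 of 4 rows is dropped.

SQL:
SELECT a.student, b.title AS course
FROM enrollments a
INNER JOIN courses b ON a.course_id = b.id

Result:
student | course     
--------+------------
Wendy   | Biology    
Jack    | Programming
Karen   | Biology    


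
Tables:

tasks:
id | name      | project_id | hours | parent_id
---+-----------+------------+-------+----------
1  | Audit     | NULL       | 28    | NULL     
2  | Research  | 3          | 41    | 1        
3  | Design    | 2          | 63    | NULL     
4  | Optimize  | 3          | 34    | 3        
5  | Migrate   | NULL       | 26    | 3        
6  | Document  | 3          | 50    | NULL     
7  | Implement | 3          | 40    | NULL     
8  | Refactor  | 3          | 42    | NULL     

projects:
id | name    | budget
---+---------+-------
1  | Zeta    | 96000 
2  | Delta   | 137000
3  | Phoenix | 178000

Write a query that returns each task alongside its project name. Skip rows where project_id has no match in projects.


INNER JOIN keeps only tasks rows whose project_id matches an id in projects. Walk through each task:
  - task 1 (Audit): project_id=NULL, no match -> dropped
  - task 2 (Research): project_id=3 -> matches Phoenix
  - task 3 (Design): project_id=2 -> matches Delta
  - task 4 (Optimize): project_id=3 -> matches Phoenix
  - task 5 (Migrate): project_id=NULL, no match -> dropped
  - task 6 (Document): project_id=3 -> matches Phoenix
  - task 7 (Implement): project_id=3 -> matches Phoenix
  - task 8 (Refactor): project_id=3 -> matches Phoenix
So 2 of 8 rows are dropped.

SQL:
SELECT a.name, b.name AS project
FROM tasks a
INNER JOIN projects b ON a.project_id = b.id

Result:
name      | project
----------+--------
Research  | Phoenix
Design    | Delta  
Optimize  | Phoenix
Document  | Phoenix
Implement | Phoenix
Refactor  | Phoenix


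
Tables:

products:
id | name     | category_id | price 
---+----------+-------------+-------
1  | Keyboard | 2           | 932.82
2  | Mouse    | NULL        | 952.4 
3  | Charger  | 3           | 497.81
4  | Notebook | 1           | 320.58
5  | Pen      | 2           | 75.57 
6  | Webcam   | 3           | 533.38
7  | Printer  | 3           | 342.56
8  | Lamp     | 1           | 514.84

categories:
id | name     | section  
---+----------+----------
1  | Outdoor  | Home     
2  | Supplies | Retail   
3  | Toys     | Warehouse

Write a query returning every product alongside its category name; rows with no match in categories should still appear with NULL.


LEFT JOIN keeps every row from products (the left table); where category_id has no match in categories, the category columns become NULL. Walk through each product:
  - product 1 (Keyboard): category_id=2 -> matches Supplies
  - product 2 (Mouse): category_id=NULL, no match -> kept with NULL
  - product 3 (Charger): category_id=3 -> matches Toys
  - product 4 (Notebook): category_id=1 -> matches Outdoor
  - product 5 (Pen): category_id=2 -> matches Supplies
  - product 6 (Webcam): category_id=3 -> matches Toys
  - product 7 (Printer): category_id=3 -> matches Toys
  - product 8 (Lamp): category_id=1 -> matches Outdoor
All 8 rows appear; 1 has NULL category.

SQL:
SELECT a.name, b.name AS category
FROM products a
LEFT JOIN categories b ON a.category_id = b.id

Result:
name     | category
---------+---------
Keyboard | Supplies
Mouse    | NULL    
Charger  | Toys    
Notebook | Outdoor 
Pen      | Supplies
Webcam   | Toys    
Printer  | Toys    
Lamp     | Outdoor 


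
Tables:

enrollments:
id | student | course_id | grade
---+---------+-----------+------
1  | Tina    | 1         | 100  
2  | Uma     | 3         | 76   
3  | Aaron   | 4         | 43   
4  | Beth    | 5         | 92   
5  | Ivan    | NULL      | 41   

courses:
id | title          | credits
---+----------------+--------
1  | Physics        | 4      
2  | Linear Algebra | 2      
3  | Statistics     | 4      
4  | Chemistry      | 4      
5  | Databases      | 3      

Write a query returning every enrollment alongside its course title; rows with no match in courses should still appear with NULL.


LEFT JOIN keeps every row from enrollments (the left table); where course_id has no match in courses, the course columns become NULL. Walk through each enrollment:
  - enrollment 1 (Tina): course_id=1 -> matches Physics
  - enrollment 2 (Uma): course_id=3 -> matches Statistics
  - enrollment 3 (Aaron): course_id=4 -> matches Chemistry
  - enrollment 4 (Beth): course_id=5 -> matches Databases
  - enrollment 5 (Ivan): course_id=NULL, no match -> kept with NULL
All 5 rows appear; 1 has NULL course.

SQL:
SELECT a.student, b.title AS course
FROM enrollments a
LEFT JOIN courses b ON a.course_id = b.id

Result:
student | course    
--------+-----------
Tina    | Physics   
Uma     | Statistics
Aaron   | Chemistry 
Beth    | Databases 
Ivan    | NULL      


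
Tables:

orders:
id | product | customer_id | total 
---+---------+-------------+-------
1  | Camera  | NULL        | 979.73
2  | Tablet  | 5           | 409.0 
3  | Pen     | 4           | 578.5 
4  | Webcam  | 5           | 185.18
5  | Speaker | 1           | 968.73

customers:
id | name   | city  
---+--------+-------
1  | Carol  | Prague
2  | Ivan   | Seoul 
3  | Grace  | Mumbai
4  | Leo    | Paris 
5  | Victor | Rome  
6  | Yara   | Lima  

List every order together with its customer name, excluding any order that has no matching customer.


INNER JOIN keeps only orders rows whose customer_id matches an id in customers. Walk through each order:
  - order 1 (Camera): customer_id=NULL, no match -> dropped
  - order 2 (Tablet): customer_id=5 -> matches Victor
  - order 3 (Pen): customer_id=4 -> matches Leo
  - order 4 (Webcam): customer_id=5 -> matches Victor
  - order 5 (Speaker): customer_id=1 -> matches Carol
So 1 of 5 rows is dropped.

SQL:
SELECT a.product, b.name AS customer
FROM orders a
INNER JOIN customers b ON a.customer_id = b.id

Result:
product | customer
--------+---------
Tablet  | Victor  
Pen     | Leo     
Webcam  | Victor  
Speaker | Carol   


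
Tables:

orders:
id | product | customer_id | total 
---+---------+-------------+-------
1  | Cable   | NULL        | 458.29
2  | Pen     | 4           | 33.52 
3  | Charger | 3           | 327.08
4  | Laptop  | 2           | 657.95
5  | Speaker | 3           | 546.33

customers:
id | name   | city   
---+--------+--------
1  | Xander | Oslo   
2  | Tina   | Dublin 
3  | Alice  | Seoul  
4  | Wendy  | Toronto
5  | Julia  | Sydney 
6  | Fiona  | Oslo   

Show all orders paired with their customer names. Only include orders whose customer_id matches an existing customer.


INNER JOIN keeps only orders rows whose customer_id matches an id in customers. Walk through each order:
  - order 1 (Cable): customer_id=NULL, no match -> dropped
  - order 2 (Pen): customer_id=4 -> matches Wendy
  - order 3 (Charger): customer_id=3 -> matches Alice
  - order 4 (Laptop): customer_id=2 -> matches Tina
  - order 5 (Speaker): customer_id=3 -> matches Alice
So 1 of 5 rows is dropped.

SQL:
SELECT a.product, b.name AS customer
FROM orders a
INNER JOIN customers b ON a.customer_id = b.id

Result:
product | customer
--------+---------
Pen     | Wendy   
Charger | Alice   
Laptop  | Tina    
Speaker | Alice   
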